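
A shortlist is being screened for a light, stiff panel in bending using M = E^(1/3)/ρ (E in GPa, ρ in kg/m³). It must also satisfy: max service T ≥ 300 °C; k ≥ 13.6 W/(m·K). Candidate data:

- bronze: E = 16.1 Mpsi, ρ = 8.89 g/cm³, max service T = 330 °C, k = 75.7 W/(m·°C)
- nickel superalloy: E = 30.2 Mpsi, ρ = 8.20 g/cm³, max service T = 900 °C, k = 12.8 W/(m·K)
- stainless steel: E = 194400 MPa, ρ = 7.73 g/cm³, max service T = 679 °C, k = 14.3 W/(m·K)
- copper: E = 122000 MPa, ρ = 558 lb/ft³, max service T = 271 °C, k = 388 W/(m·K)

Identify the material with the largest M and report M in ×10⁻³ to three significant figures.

stainless steel, M = 0.749×10⁻³

Screen on constraints: max service T ≥ 300 °C; k ≥ 13.6 W/(m·K). Survivors: bronze, stainless steel.
In SI units:
  bronze: E = 111.0 GPa, ρ = 8890 kg/m³
  stainless steel: E = 194.4 GPa, ρ = 7730 kg/m³
  stainless steel: M = 0.749×10⁻³
  bronze: M = 0.541×10⁻³
Stainless steel ranks first.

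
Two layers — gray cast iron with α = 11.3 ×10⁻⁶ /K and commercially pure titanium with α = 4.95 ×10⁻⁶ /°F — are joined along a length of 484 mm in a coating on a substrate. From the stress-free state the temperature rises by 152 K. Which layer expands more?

commercially pure titanium: α = 4.95×10⁻⁶/°F × 9/5 = 8.91×10⁻⁶/K.
α(gray cast iron) = 11.3×10⁻⁶/K vs α(commercially pure titanium) = 8.91×10⁻⁶/K.
Higher α expands more for the same ΔT: gray cast iron.

gray cast iron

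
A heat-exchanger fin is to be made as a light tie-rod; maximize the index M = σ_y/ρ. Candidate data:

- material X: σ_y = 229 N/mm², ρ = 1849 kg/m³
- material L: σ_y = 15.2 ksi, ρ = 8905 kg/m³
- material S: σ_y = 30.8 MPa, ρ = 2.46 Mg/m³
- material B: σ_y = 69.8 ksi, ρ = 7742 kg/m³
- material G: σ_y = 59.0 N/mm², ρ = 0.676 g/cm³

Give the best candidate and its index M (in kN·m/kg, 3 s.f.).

Normalizing units and computing the index:
  material X: σ_y = 229.0 MPa, ρ = 1849 kg/m³
  material L: σ_y = 104.8 MPa, ρ = 8905 kg/m³
  material S: σ_y = 30.80 MPa, ρ = 2460 kg/m³
  material B: σ_y = 481.3 MPa, ρ = 7742 kg/m³
  material G: σ_y = 59.00 MPa, ρ = 676.0 kg/m³
  material X: M = 124 kN·m/kg
  material G: M = 87.3 kN·m/kg
  material B: M = 62.2 kN·m/kg
  material S: M = 12.5 kN·m/kg
  material L: M = 11.8 kN·m/kg
Material X ranks first.

material X, M = 124 kN·m/kg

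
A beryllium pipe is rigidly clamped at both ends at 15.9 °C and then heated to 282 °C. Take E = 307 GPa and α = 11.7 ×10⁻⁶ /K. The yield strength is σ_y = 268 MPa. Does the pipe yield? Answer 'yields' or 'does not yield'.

yields

ΔT = 266.1 K. Constrained thermal stress σ = E·α·ΔT = 307.0×10³ MPa × 11.7×10⁻⁶ × 266.1 = 956 MPa (compressive).
Compare to σ_y = 268 MPa: σ ≥ σ_y, so it yields.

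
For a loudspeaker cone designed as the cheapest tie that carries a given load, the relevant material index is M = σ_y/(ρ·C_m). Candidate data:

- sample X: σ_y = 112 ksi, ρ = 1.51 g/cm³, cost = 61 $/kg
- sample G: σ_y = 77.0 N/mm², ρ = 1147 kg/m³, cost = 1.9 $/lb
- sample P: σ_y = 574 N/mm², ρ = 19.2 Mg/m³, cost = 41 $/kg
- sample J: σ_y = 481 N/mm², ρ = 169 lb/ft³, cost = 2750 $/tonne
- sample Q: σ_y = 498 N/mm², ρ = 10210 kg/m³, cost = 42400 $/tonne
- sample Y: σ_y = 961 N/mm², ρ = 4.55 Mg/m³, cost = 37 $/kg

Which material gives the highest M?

Normalizing units and computing the index:
  sample X: σ_y = 772.2 MPa, ρ = 1510 kg/m³, cost = 61.00 $/kg
  sample G: σ_y = 77.00 MPa, ρ = 1147 kg/m³, cost = 4.189 $/kg
  sample P: σ_y = 574.0 MPa, ρ = 19200 kg/m³, cost = 41.00 $/kg
  sample J: σ_y = 481.0 MPa, ρ = 2707 kg/m³, cost = 2.750 $/kg
  sample Q: σ_y = 498.0 MPa, ρ = 10210 kg/m³, cost = 42.40 $/kg
  sample Y: σ_y = 961.0 MPa, ρ = 4550 kg/m³, cost = 37.00 $/kg
  sample J: M = 64.6 kN·m per $
  sample G: M = 16.0 kN·m per $
  sample X: M = 8.38 kN·m per $
  sample Y: M = 5.71 kN·m per $
  sample Q: M = 1.15 kN·m per $
  sample P: M = 0.729 kN·m per $
Sample J has the largest M.

sample J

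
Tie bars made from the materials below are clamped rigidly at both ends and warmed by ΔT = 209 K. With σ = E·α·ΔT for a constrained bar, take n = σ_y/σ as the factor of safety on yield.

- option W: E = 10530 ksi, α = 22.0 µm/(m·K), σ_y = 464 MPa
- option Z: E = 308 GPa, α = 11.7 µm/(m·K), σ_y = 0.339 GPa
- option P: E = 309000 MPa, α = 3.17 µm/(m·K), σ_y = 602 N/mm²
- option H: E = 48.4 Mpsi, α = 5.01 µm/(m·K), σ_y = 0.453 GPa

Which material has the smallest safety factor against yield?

option Z

Per material, after unit conversion:
  option W: E = 72.60, α = 22.0, σ_y = 464.0 → σ = 334 MPa, n = 1.39
  option Z: E = 308.0, α = 11.7, σ_y = 339.0 → σ = 753 MPa, n = 0.450
  option P: E = 309.0, α = 3.17, σ_y = 602.0 → σ = 205 MPa, n = 2.94
  option H: E = 333.7, α = 5.01, σ_y = 453.0 → σ = 349 MPa, n = 1.30
Option Z has the lowest safety factor, n = 0.450.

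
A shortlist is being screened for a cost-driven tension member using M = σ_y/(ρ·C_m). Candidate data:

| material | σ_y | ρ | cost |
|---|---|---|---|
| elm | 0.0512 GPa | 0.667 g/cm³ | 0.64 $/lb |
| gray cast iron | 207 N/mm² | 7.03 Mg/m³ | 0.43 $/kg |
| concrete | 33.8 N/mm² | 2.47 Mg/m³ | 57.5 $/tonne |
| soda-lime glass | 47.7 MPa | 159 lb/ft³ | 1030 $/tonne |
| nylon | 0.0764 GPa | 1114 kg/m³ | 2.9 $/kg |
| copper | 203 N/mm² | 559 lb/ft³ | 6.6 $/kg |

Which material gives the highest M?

Normalizing units and computing the index:
  elm: σ_y = 51.20 MPa, ρ = 667.0 kg/m³, cost = 1.411 $/kg
  gray cast iron: σ_y = 207.0 MPa, ρ = 7030 kg/m³, cost = 0.4300 $/kg
  concrete: σ_y = 33.80 MPa, ρ = 2470 kg/m³, cost = 0.05750 $/kg
  soda-lime glass: σ_y = 47.70 MPa, ρ = 2547 kg/m³, cost = 1.030 $/kg
  nylon: σ_y = 76.40 MPa, ρ = 1114 kg/m³, cost = 2.900 $/kg
  copper: σ_y = 203.0 MPa, ρ = 8954 kg/m³, cost = 6.600 $/kg
  concrete: M = 238 kN·m per $
  gray cast iron: M = 68.5 kN·m per $
  elm: M = 54.4 kN·m per $
  nylon: M = 23.6 kN·m per $
  soda-lime glass: M = 18.2 kN·m per $
  copper: M = 3.43 kN·m per $
Concrete ranks first.

concrete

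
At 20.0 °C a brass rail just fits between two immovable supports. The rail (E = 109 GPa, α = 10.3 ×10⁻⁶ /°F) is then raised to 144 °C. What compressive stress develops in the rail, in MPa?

251 MPa

α = 10.3×10⁻⁶/°F × 9/5 = 18.5×10⁻⁶/K.
ΔT = 124.0 K. Constrained thermal stress σ = E·α·ΔT = 109.0×10³ MPa × 18.5×10⁻⁶ × 124.0 = 251 MPa (compressive).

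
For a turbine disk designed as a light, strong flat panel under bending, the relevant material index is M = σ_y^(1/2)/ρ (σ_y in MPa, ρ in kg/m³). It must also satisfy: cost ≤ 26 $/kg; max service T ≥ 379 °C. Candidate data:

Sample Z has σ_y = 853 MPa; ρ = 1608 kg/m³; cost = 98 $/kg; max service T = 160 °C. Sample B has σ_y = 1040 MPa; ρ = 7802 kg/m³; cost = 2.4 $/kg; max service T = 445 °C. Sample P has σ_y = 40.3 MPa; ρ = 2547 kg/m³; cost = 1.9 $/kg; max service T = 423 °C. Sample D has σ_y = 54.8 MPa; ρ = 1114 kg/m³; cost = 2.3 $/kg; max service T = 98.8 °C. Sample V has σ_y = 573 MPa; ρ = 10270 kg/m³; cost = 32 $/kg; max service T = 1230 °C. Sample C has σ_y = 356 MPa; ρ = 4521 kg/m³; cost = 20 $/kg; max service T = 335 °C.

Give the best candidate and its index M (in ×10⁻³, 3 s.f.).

sample B, M = 4.13×10⁻³

Screen on constraints: cost ≤ 26 $/kg; max service T ≥ 379 °C. Survivors: sample B, sample P.
Per-candidate index values:
  sample B: M = 4.13×10⁻³
  sample P: M = 2.49×10⁻³
Sample B ranks first.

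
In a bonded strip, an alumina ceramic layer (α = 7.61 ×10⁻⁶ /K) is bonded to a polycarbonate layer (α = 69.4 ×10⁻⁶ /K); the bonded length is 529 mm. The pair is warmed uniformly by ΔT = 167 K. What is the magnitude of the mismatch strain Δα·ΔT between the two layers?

Δα = |7.61 − 69.4|×10⁻⁶/K = 61.8×10⁻⁶/K.
Mismatch strain = Δα·ΔT = 61.8×10⁻⁶ × 167.0 = 0.0103.

0.0103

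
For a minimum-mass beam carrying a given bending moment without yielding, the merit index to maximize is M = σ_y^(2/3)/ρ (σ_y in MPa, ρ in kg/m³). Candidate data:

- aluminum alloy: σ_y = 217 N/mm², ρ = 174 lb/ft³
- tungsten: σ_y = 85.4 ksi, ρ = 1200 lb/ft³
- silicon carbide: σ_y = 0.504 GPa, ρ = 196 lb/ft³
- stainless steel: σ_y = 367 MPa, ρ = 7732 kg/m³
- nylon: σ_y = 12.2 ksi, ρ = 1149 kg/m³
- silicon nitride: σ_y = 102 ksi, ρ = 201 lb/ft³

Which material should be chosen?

Convert each candidate to consistent units, then evaluate M:
  aluminum alloy: σ_y = 217.0 MPa, ρ = 2787 kg/m³
  tungsten: σ_y = 588.8 MPa, ρ = 19220 kg/m³
  silicon carbide: σ_y = 504.0 MPa, ρ = 3140 kg/m³
  stainless steel: σ_y = 367.0 MPa, ρ = 7732 kg/m³
  nylon: σ_y = 84.12 MPa, ρ = 1149 kg/m³
  silicon nitride: σ_y = 703.3 MPa, ρ = 3220 kg/m³
  silicon nitride: M = 24.6×10⁻³
  silicon carbide: M = 20.2×10⁻³
  nylon: M = 16.7×10⁻³
  aluminum alloy: M = 13.0×10⁻³
  stainless steel: M = 6.63×10⁻³
  tungsten: M = 3.65×10⁻³
Highest index: silicon nitride.

silicon nitride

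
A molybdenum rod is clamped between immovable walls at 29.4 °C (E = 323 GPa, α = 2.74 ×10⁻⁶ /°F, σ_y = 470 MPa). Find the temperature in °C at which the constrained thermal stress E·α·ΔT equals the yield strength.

α = 2.74×10⁻⁶/°F × 9/5 = 4.93×10⁻⁶/K.
E·α·ΔT = 470.0 MPa ⇒ ΔT = 470.0 / (323.0×10³ × 4.93×10⁻⁶) = 295.0 K.
T = 29.4 + 295.0 = 324.4 °C.

324 °C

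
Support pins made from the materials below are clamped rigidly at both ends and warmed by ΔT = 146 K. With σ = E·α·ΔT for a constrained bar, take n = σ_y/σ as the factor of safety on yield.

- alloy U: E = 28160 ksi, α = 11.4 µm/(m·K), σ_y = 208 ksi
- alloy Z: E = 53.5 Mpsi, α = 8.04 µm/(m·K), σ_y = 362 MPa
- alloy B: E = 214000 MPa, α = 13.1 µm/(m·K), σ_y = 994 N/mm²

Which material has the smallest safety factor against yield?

alloy Z

With everything in SI (GPa, ×10⁻⁶/K, MPa):
  alloy U: E = 194.2, α = 11.4, σ_y = 1434 → σ = 323 MPa, n = 4.44
  alloy Z: E = 368.9, α = 8.04, σ_y = 362.0 → σ = 433 MPa, n = 0.836
  alloy B: E = 214.0, α = 13.1, σ_y = 994.0 → σ = 409 MPa, n = 2.43
The minimum is alloy Z at n = 0.836.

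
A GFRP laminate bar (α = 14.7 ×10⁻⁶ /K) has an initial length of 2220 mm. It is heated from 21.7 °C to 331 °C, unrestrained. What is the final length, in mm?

2230.1 mm

ΔT = 331 − 21.7 = 309.3 K.
ΔL = α·L₀·ΔT = 14.7×10⁻⁶ × 2220 mm × 309.3 K = 10.1 mm.
L = L₀ + ΔL = 2220 + 10.1 = 2230.1 mm.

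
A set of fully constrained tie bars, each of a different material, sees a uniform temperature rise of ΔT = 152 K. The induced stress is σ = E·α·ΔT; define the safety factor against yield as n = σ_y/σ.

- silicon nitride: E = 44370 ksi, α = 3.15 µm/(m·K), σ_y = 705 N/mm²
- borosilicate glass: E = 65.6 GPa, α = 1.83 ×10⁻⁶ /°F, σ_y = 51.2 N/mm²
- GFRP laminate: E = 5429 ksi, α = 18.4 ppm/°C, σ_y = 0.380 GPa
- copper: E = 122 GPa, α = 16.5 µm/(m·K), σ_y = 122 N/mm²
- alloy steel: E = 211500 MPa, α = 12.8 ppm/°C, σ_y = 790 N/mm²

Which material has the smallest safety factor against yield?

copper

Per material, after unit conversion:
  silicon nitride: E = 305.9, α = 3.15, σ_y = 705.0 → σ = 146 MPa, n = 4.81
  borosilicate glass: E = 65.60, α = 3.29, σ_y = 51.20 → σ = 32.8 MPa, n = 1.56
  GFRP laminate: E = 37.43, α = 18.4, σ_y = 380.0 → σ = 105 MPa, n = 3.63
  copper: E = 122.0, α = 16.5, σ_y = 122.0 → σ = 306 MPa, n = 0.399
  alloy steel: E = 211.5, α = 12.8, σ_y = 790.0 → σ = 411 MPa, n = 1.92
Smallest n: copper with n = 0.399.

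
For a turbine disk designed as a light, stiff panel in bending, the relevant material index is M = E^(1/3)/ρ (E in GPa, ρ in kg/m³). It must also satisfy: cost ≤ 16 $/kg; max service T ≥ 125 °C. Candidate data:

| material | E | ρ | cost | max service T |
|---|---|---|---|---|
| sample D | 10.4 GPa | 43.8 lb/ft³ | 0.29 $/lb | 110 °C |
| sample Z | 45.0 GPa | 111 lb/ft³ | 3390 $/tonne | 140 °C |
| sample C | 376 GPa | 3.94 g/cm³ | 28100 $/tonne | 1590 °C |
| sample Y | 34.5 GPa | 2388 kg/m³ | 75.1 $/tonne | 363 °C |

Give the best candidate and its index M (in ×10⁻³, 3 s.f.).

Screen on constraints: cost ≤ 16 $/kg; max service T ≥ 125 °C. Survivors: sample Z, sample Y.
After converting to SI:
  sample Z: E = 45.00 GPa, ρ = 1778 kg/m³
  sample Y: E = 34.50 GPa, ρ = 2388 kg/m³
  sample Z: M = 2.00×10⁻³
  sample Y: M = 1.36×10⁻³
The maximum is for sample Z.

sample Z, M = 2.00×10⁻³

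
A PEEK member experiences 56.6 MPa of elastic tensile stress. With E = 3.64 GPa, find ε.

ε = σ/E = 56.6 / 3640 = 0.0155.

0.0155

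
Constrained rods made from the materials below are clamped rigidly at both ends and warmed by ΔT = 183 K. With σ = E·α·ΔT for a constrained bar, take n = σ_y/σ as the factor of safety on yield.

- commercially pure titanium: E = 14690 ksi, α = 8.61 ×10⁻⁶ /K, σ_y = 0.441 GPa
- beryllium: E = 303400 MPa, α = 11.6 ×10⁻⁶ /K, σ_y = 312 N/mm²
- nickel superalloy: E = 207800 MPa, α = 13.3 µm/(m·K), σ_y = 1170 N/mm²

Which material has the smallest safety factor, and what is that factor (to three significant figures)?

beryllium, n = 0.484

In consistent units (E in GPa, α in ×10⁻⁶/K, σ_y in MPa):
  commercially pure titanium: E = 101.3, α = 8.61, σ_y = 441.0 → σ = 160 MPa, n = 2.76
  beryllium: E = 303.4, α = 11.6, σ_y = 312.0 → σ = 644 MPa, n = 0.484
  nickel superalloy: E = 207.8, α = 13.3, σ_y = 1170 → σ = 506 MPa, n = 2.31
The minimum is beryllium at n = 0.484.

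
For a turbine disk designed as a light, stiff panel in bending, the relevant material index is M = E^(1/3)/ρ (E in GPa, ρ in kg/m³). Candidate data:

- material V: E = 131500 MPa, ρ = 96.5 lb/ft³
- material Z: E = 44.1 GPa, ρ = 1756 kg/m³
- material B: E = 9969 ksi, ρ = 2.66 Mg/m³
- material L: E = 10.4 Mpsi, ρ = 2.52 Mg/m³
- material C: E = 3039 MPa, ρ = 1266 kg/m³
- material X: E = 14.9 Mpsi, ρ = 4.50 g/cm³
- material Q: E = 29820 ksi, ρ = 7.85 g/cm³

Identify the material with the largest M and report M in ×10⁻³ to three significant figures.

material V, M = 3.29×10⁻³

After converting to SI:
  material V: E = 131.5 GPa, ρ = 1546 kg/m³
  material Z: E = 44.10 GPa, ρ = 1756 kg/m³
  material B: E = 68.73 GPa, ρ = 2660 kg/m³
  material L: E = 71.71 GPa, ρ = 2520 kg/m³
  material C: E = 3.039 GPa, ρ = 1266 kg/m³
  material X: E = 102.7 GPa, ρ = 4500 kg/m³
  material Q: E = 205.6 GPa, ρ = 7850 kg/m³
  material V: M = 3.29×10⁻³
  material Z: M = 2.01×10⁻³
  material L: M = 1.65×10⁻³
  material B: M = 1.54×10⁻³
  material C: M = 1.14×10⁻³
  material X: M = 1.04×10⁻³
  material Q: M = 0.752×10⁻³
Material V ranks first.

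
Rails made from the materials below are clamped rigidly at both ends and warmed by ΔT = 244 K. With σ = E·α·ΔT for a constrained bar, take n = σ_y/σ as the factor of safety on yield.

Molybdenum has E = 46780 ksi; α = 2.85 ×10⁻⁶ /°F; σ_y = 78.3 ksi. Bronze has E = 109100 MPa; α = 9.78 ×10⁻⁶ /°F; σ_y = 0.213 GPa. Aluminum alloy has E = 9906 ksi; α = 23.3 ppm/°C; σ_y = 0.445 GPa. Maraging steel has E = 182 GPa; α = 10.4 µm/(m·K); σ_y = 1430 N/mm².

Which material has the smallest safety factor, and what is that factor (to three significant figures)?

bronze, n = 0.455

In consistent units (E in GPa, α in ×10⁻⁶/K, σ_y in MPa):
  molybdenum: E = 322.5, α = 5.13, σ_y = 539.9 → σ = 404 MPa, n = 1.34
  bronze: E = 109.1, α = 17.6, σ_y = 213.0 → σ = 469 MPa, n = 0.455
  aluminum alloy: E = 68.30, α = 23.3, σ_y = 445.0 → σ = 388 MPa, n = 1.15
  maraging steel: E = 182.0, α = 10.4, σ_y = 1430 → σ = 462 MPa, n = 3.10
Bronze has the lowest safety factor, n = 0.455.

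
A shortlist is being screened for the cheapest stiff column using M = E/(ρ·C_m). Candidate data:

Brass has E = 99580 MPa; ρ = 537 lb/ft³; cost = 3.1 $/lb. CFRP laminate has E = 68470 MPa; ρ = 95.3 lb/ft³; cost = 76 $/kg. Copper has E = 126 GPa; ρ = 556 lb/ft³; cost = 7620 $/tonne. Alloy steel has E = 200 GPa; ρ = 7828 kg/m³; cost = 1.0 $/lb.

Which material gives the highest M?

In SI units:
  brass: E = 99.58 GPa, ρ = 8602 kg/m³, cost = 6.834 $/kg
  CFRP laminate: E = 68.47 GPa, ρ = 1527 kg/m³, cost = 76.00 $/kg
  copper: E = 126.0 GPa, ρ = 8906 kg/m³, cost = 7.620 $/kg
  alloy steel: E = 200.0 GPa, ρ = 7828 kg/m³, cost = 2.205 $/kg
  alloy steel: M = 11.6 MN·m per $
  copper: M = 1.86 MN·m per $
  brass: M = 1.69 MN·m per $
  CFRP laminate: M = 0.590 MN·m per $
The maximum is for alloy steel.

alloy steel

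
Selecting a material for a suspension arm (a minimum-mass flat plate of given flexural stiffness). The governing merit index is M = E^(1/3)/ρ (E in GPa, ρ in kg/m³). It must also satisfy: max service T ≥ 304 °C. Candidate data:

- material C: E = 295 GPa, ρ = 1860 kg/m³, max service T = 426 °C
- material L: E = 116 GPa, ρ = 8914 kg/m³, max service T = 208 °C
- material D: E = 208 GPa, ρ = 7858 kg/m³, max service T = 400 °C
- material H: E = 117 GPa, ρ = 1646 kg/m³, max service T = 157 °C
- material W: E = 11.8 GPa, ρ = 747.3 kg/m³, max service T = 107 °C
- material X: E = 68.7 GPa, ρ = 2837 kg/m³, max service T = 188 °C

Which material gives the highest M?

material C

Screen on constraints: max service T ≥ 304 °C. Survivors: material C, material D.
Evaluate M for each candidate:
  material C: M = 3.58×10⁻³
  material D: M = 0.754×10⁻³
Highest index: material C.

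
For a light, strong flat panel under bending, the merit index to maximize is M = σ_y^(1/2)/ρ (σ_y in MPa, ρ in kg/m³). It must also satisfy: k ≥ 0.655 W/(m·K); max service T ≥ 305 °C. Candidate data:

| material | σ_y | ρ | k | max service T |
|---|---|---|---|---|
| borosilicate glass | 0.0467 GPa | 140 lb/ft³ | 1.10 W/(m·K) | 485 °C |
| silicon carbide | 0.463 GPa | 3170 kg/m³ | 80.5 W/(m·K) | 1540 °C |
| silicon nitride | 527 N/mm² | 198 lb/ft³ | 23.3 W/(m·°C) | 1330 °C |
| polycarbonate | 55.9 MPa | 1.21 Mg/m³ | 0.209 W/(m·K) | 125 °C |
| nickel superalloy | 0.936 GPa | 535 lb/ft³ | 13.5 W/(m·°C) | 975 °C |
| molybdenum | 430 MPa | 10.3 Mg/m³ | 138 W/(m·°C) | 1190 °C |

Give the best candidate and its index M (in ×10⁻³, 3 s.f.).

Screen on constraints: k ≥ 0.655 W/(m·K); max service T ≥ 305 °C. Survivors: borosilicate glass, silicon carbide, silicon nitride, nickel superalloy, molybdenum.
After converting to SI:
  borosilicate glass: σ_y = 46.70 MPa, ρ = 2243 kg/m³
  silicon carbide: σ_y = 463.0 MPa, ρ = 3170 kg/m³
  silicon nitride: σ_y = 527.0 MPa, ρ = 3172 kg/m³
  nickel superalloy: σ_y = 936.0 MPa, ρ = 8570 kg/m³
  molybdenum: σ_y = 430.0 MPa, ρ = 10300 kg/m³
  silicon nitride: M = 7.24×10⁻³
  silicon carbide: M = 6.79×10⁻³
  nickel superalloy: M = 3.57×10⁻³
  borosilicate glass: M = 3.05×10⁻³
  molybdenum: M = 2.01×10⁻³
The maximum is for silicon nitride.

silicon nitride, M = 7.24×10⁻³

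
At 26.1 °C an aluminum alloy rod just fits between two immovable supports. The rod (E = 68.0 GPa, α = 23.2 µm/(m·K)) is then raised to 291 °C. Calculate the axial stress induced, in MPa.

ΔT = 264.9 K. Constrained thermal stress σ = E·α·ΔT = 68.00×10³ MPa × 23.2×10⁻⁶ × 264.9 = 418 MPa (compressive).

418 MPa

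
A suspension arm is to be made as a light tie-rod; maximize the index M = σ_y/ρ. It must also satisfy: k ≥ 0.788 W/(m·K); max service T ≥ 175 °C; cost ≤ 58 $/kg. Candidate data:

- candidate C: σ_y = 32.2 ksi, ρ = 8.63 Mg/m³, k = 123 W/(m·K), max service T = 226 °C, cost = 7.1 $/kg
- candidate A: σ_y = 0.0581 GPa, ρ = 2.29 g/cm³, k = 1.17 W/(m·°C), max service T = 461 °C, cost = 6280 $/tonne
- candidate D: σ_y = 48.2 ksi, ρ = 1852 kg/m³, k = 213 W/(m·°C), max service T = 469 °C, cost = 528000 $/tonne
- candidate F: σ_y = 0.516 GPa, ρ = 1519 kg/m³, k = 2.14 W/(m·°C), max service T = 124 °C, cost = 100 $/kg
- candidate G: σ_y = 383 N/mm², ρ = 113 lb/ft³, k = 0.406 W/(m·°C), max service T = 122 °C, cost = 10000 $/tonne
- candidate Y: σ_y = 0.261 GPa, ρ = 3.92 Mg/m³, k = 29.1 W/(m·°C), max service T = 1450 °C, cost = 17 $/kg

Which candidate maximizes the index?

Screen on constraints: k ≥ 0.788 W/(m·K); max service T ≥ 175 °C; cost ≤ 58 $/kg. Survivors: candidate C, candidate A, candidate Y.
After converting to SI:
  candidate C: σ_y = 222.0 MPa, ρ = 8630 kg/m³
  candidate A: σ_y = 58.10 MPa, ρ = 2290 kg/m³
  candidate Y: σ_y = 261.0 MPa, ρ = 3920 kg/m³
  candidate Y: M = 66.6 kN·m/kg
  candidate C: M = 25.7 kN·m/kg
  candidate A: M = 25.4 kN·m/kg
Highest index: candidate Y.

candidate Y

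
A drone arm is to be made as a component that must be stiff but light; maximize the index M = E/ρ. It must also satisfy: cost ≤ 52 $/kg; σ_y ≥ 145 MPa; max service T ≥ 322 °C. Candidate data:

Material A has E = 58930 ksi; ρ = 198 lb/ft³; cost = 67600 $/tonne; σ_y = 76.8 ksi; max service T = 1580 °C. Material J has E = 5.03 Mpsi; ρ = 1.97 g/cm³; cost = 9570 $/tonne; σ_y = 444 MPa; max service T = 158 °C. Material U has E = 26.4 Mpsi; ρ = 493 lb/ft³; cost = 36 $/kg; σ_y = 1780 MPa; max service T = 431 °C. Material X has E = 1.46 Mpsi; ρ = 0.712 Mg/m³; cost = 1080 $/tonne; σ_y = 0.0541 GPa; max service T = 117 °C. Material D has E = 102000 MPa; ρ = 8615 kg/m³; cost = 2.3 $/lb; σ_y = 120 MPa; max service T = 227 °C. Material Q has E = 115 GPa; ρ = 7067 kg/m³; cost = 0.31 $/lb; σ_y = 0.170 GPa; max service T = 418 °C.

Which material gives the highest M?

Screen on constraints: cost ≤ 52 $/kg; σ_y ≥ 145 MPa; max service T ≥ 322 °C. Survivors: material U, material Q.
Convert each candidate to consistent units, then evaluate M:
  material U: E = 182.0 GPa, ρ = 7897 kg/m³
  material Q: E = 115.0 GPa, ρ = 7067 kg/m³
  material U: M = 23.0 MN·m/kg
  material Q: M = 16.3 MN·m/kg
Highest index: material U.

material U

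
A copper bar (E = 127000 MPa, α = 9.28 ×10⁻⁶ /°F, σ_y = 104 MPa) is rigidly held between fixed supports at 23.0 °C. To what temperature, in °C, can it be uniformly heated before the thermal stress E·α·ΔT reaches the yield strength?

72.0 °C

E = 127000 MPa = 127.0 GPa.
α = 9.28×10⁻⁶/°F × 9/5 = 16.7×10⁻⁶/K.
E·α·ΔT = 104.0 MPa ⇒ ΔT = 104.0 / (127.0×10³ × 16.7×10⁻⁶) = 49.02 K.
T = 23.0 + 49.02 = 72.02 °C.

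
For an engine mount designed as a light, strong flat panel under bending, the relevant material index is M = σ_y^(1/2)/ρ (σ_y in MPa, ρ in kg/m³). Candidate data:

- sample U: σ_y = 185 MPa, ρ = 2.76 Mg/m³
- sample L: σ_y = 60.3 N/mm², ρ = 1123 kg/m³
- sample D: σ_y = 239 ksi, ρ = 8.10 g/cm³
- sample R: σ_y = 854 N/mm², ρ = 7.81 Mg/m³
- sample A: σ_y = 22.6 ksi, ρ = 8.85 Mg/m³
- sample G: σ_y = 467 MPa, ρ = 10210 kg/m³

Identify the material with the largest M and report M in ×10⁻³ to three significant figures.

Putting every candidate on a common basis:
  sample U: σ_y = 185.0 MPa, ρ = 2760 kg/m³
  sample L: σ_y = 60.30 MPa, ρ = 1123 kg/m³
  sample D: σ_y = 1648 MPa, ρ = 8100 kg/m³
  sample R: σ_y = 854.0 MPa, ρ = 7810 kg/m³
  sample A: σ_y = 155.8 MPa, ρ = 8850 kg/m³
  sample G: σ_y = 467.0 MPa, ρ = 10210 kg/m³
  sample L: M = 6.91×10⁻³
  sample D: M = 5.01×10⁻³
  sample U: M = 4.93×10⁻³
  sample R: M = 3.74×10⁻³
  sample G: M = 2.12×10⁻³
  sample A: M = 1.41×10⁻³
Sample L ranks first.

sample L, M = 6.91×10⁻³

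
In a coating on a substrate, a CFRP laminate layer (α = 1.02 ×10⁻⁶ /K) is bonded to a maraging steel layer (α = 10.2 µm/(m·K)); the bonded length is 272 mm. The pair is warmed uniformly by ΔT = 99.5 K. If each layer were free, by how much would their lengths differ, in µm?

Δα = |1.02 − 10.2|×10⁻⁶/K = 9.18×10⁻⁶/K.
ΔL_mismatch = Δα·L·ΔT = 9.18×10⁻⁶ × 272.0 mm × 99.5 K = 248 µm.

248 µm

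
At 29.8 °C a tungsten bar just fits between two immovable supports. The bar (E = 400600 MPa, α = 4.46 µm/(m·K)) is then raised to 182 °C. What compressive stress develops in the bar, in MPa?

E = 400600 MPa = 400.6 GPa.
ΔT = 152.2 K. Constrained thermal stress σ = E·α·ΔT = 400.6×10³ MPa × 4.46×10⁻⁶ × 152.2 = 272 MPa (compressive).

272 MPa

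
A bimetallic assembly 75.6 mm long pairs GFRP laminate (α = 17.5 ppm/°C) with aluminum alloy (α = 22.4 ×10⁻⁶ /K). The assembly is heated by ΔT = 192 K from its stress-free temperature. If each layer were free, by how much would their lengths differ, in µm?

Δα = |17.5 − 22.4|×10⁻⁶/K = 4.90×10⁻⁶/K.
ΔL_mismatch = Δα·L·ΔT = 4.90×10⁻⁶ × 75.6 mm × 192.0 K = 71.1 µm.

71.1 µm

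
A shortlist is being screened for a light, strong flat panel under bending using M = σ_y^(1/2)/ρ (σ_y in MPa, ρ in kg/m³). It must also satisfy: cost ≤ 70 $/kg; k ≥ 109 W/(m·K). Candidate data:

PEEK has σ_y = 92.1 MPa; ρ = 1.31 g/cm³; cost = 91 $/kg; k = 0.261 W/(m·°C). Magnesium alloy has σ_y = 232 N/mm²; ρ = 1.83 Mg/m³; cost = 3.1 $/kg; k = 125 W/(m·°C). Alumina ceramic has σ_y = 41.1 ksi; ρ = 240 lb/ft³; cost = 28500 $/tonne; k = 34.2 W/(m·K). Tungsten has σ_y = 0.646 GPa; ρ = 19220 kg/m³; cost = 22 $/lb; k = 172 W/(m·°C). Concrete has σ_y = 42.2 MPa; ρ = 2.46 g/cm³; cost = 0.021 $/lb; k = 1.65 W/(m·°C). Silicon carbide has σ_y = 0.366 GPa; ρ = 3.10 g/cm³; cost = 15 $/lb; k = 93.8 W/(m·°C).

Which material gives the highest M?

magnesium alloy

Screen on constraints: cost ≤ 70 $/kg; k ≥ 109 W/(m·K). Survivors: magnesium alloy, tungsten.
Normalizing units and computing the index:
  magnesium alloy: σ_y = 232.0 MPa, ρ = 1830 kg/m³
  tungsten: σ_y = 646.0 MPa, ρ = 19220 kg/m³
  magnesium alloy: M = 8.32×10⁻³
  tungsten: M = 1.32×10⁻³
Magnesium alloy has the largest M.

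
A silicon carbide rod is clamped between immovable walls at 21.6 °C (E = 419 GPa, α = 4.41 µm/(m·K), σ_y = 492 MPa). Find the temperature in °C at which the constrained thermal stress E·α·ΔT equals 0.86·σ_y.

E·α·ΔT = 423.1 MPa ⇒ ΔT = 423.1 / (419.0×10³ × 4.41×10⁻⁶) = 229.0 K.
T = 21.6 + 229.0 = 250.6 °C.

251 °C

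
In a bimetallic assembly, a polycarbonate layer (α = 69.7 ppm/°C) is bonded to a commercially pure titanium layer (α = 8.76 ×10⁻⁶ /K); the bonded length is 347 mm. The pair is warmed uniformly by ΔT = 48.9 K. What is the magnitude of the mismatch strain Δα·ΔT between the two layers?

Δα = |69.7 − 8.76|×10⁻⁶/K = 60.9×10⁻⁶/K.
Mismatch strain = Δα·ΔT = 60.9×10⁻⁶ × 48.9 = 2.98×10⁻³.

2.98×10⁻³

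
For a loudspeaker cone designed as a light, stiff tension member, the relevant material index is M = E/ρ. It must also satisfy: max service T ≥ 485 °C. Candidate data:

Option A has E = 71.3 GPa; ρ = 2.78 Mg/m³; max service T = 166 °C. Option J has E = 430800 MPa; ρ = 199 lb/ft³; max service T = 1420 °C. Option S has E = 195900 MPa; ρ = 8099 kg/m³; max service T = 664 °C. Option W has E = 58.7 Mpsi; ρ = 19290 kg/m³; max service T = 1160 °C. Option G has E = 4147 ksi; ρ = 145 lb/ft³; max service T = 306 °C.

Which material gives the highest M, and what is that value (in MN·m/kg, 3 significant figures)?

option J, M = 135 MN·m/kg

Screen on constraints: max service T ≥ 485 °C. Survivors: option J, option S, option W.
Convert each candidate to consistent units, then evaluate M:
  option J: E = 430.8 GPa, ρ = 3188 kg/m³
  option S: E = 195.9 GPa, ρ = 8099 kg/m³
  option W: E = 404.7 GPa, ρ = 19290 kg/m³
  option J: M = 135 MN·m/kg
  option S: M = 24.2 MN·m/kg
  option W: M = 21.0 MN·m/kg
Highest index: option J.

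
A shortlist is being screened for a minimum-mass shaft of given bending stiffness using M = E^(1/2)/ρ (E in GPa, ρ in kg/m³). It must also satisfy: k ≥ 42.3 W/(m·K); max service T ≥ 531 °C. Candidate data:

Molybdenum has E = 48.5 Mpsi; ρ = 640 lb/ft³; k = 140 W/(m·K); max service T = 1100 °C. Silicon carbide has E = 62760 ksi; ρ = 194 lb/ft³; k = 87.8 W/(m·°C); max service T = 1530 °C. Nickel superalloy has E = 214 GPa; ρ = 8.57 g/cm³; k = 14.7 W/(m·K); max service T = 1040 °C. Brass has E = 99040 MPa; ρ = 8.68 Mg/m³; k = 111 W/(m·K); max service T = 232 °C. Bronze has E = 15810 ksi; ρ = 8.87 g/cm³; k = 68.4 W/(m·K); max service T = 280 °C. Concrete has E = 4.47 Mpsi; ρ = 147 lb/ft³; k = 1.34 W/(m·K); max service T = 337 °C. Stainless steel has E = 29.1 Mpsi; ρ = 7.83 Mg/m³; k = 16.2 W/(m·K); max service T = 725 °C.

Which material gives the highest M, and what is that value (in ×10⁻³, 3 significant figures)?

silicon carbide, M = 6.69×10⁻³

Screen on constraints: k ≥ 42.3 W/(m·K); max service T ≥ 531 °C. Survivors: molybdenum, silicon carbide.
Normalizing units and computing the index:
  molybdenum: E = 334.4 GPa, ρ = 10250 kg/m³
  silicon carbide: E = 432.7 GPa, ρ = 3108 kg/m³
  silicon carbide: M = 6.69×10⁻³
  molybdenum: M = 1.78×10⁻³
Highest index: silicon carbide.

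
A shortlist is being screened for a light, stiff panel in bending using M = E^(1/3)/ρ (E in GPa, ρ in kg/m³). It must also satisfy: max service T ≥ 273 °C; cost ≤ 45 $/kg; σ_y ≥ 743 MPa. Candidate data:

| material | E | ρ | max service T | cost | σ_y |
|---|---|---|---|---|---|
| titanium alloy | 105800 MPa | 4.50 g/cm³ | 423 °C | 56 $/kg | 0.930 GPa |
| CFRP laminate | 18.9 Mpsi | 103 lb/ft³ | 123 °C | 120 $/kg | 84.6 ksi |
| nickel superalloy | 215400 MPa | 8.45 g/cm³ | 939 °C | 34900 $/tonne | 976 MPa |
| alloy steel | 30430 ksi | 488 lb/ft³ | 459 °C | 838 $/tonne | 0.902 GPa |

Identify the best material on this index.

alloy steel

Screen on constraints: max service T ≥ 273 °C; cost ≤ 45 $/kg; σ_y ≥ 743 MPa. Survivors: nickel superalloy, alloy steel.
Normalizing units and computing the index:
  nickel superalloy: E = 215.4 GPa, ρ = 8450 kg/m³
  alloy steel: E = 209.8 GPa, ρ = 7817 kg/m³
  alloy steel: M = 0.760×10⁻³
  nickel superalloy: M = 0.709×10⁻³
The maximum is for alloy steel.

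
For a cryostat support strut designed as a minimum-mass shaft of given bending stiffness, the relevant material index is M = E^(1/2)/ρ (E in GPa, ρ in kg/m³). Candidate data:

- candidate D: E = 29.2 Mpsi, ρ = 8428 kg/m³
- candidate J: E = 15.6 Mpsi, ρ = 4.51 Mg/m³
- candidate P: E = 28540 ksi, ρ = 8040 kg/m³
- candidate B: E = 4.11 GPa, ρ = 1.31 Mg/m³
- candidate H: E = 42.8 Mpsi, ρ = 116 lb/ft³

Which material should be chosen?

candidate H

Putting every candidate on a common basis:
  candidate D: E = 201.3 GPa, ρ = 8428 kg/m³
  candidate J: E = 107.6 GPa, ρ = 4510 kg/m³
  candidate P: E = 196.8 GPa, ρ = 8040 kg/m³
  candidate B: E = 4.110 GPa, ρ = 1310 kg/m³
  candidate H: E = 295.1 GPa, ρ = 1858 kg/m³
  candidate H: M = 9.24×10⁻³
  candidate J: M = 2.30×10⁻³
  candidate P: M = 1.74×10⁻³
  candidate D: M = 1.68×10⁻³
  candidate B: M = 1.55×10⁻³
Candidate H has the largest M.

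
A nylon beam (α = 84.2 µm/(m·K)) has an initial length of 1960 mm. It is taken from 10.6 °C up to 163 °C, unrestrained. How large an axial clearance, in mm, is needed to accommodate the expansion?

ΔT = 163 − 10.6 = 152.4 K.
ΔL = α·L₀·ΔT = 84.2×10⁻⁶ × 1960 mm × 152.4 K = 25.2 mm.

25.2 mm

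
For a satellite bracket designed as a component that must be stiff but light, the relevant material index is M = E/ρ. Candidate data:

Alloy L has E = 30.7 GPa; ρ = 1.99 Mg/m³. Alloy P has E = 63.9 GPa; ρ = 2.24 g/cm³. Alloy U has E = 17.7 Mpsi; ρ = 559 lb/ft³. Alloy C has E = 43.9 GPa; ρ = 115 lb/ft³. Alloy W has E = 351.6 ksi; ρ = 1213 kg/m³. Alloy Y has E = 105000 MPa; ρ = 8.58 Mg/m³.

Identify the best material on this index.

alloy P

After converting to SI:
  alloy L: E = 30.70 GPa, ρ = 1990 kg/m³
  alloy P: E = 63.90 GPa, ρ = 2240 kg/m³
  alloy U: E = 122.0 GPa, ρ = 8954 kg/m³
  alloy C: E = 43.90 GPa, ρ = 1842 kg/m³
  alloy W: E = 2.424 GPa, ρ = 1213 kg/m³
  alloy Y: E = 105.0 GPa, ρ = 8580 kg/m³
  alloy P: M = 28.5 MN·m/kg
  alloy C: M = 23.8 MN·m/kg
  alloy L: M = 15.4 MN·m/kg
  alloy U: M = 13.6 MN·m/kg
  alloy Y: M = 12.2 MN·m/kg
  alloy W: M = 2.00 MN·m/kg
Highest index: alloy P.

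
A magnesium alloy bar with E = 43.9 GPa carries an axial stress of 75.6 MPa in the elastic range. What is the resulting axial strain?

1.72×10⁻³

ε = σ/E = 75.6 / 43900 = 1.72×10⁻³.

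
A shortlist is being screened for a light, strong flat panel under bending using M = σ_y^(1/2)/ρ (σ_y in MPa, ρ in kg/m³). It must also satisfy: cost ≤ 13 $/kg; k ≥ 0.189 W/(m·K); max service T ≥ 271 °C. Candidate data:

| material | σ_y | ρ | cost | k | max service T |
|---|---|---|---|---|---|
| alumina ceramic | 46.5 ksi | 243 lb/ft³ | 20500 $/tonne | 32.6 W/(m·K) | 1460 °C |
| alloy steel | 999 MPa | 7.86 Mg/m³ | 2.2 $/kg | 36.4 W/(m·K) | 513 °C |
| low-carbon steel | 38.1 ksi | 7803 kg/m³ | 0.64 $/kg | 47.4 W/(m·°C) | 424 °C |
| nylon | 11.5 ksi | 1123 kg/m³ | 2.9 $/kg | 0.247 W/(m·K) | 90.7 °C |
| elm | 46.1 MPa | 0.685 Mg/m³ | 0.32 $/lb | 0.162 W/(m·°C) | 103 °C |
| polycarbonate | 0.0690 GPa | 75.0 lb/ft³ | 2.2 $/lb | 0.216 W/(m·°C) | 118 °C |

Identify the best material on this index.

Screen on constraints: cost ≤ 13 $/kg; k ≥ 0.189 W/(m·K); max service T ≥ 271 °C. Survivors: alloy steel, low-carbon steel.
Putting every candidate on a common basis:
  alloy steel: σ_y = 999.0 MPa, ρ = 7860 kg/m³
  low-carbon steel: σ_y = 262.7 MPa, ρ = 7803 kg/m³
  alloy steel: M = 4.02×10⁻³
  low-carbon steel: M = 2.08×10⁻³
The maximum is for alloy steel.

alloy steel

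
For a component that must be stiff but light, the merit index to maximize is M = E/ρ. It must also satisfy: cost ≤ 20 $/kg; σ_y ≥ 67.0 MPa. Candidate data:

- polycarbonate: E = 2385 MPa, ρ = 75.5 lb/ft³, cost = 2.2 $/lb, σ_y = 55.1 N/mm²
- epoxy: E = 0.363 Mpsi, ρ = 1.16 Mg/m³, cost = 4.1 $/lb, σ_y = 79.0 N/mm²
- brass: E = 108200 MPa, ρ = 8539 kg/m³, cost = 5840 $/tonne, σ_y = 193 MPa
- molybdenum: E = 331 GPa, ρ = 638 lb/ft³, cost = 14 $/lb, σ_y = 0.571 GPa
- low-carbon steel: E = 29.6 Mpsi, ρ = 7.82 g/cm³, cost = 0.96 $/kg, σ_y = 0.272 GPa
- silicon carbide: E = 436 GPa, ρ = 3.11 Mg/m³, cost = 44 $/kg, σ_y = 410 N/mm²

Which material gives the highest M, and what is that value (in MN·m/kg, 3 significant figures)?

low-carbon steel, M = 26.1 MN·m/kg

Screen on constraints: cost ≤ 20 $/kg; σ_y ≥ 67.0 MPa. Survivors: epoxy, brass, low-carbon steel.
Normalizing units and computing the index:
  epoxy: E = 2.503 GPa, ρ = 1160 kg/m³
  brass: E = 108.2 GPa, ρ = 8539 kg/m³
  low-carbon steel: E = 204.1 GPa, ρ = 7820 kg/m³
  low-carbon steel: M = 26.1 MN·m/kg
  brass: M = 12.7 MN·m/kg
  epoxy: M = 2.16 MN·m/kg
The maximum is for low-carbon steel.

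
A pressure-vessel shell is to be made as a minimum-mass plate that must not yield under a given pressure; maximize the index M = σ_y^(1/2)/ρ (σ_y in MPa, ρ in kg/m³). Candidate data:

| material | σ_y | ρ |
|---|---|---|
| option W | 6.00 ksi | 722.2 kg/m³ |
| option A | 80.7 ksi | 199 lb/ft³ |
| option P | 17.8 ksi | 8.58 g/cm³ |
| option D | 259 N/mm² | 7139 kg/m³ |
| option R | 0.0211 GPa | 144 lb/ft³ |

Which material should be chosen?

After converting to SI:
  option W: σ_y = 41.37 MPa, ρ = 722.2 kg/m³
  option A: σ_y = 556.4 MPa, ρ = 3188 kg/m³
  option P: σ_y = 122.7 MPa, ρ = 8580 kg/m³
  option D: σ_y = 259.0 MPa, ρ = 7139 kg/m³
  option R: σ_y = 21.10 MPa, ρ = 2307 kg/m³
  option W: M = 8.91×10⁻³
  option A: M = 7.40×10⁻³
  option D: M = 2.25×10⁻³
  option R: M = 1.99×10⁻³
  option P: M = 1.29×10⁻³
Option W ranks first.

option W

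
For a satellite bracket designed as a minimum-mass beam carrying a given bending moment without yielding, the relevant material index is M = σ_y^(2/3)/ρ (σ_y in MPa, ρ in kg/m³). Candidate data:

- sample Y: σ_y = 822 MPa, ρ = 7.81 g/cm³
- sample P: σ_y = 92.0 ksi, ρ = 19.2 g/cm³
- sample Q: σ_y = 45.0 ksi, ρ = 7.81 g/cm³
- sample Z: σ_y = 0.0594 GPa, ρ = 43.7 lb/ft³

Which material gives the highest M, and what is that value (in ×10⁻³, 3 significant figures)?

Normalizing units and computing the index:
  sample Y: σ_y = 822.0 MPa, ρ = 7810 kg/m³
  sample P: σ_y = 634.3 MPa, ρ = 19200 kg/m³
  sample Q: σ_y = 310.3 MPa, ρ = 7810 kg/m³
  sample Z: σ_y = 59.40 MPa, ρ = 700.0 kg/m³
  sample Z: M = 21.7×10⁻³
  sample Y: M = 11.2×10⁻³
  sample Q: M = 5.87×10⁻³
  sample P: M = 3.85×10⁻³
Highest index: sample Z.

sample Z, M = 21.7×10⁻³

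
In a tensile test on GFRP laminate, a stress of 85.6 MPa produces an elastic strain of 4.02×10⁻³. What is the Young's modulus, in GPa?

E = σ/ε = 85.6 MPa / 4.02×10⁻³ = 21290 MPa = 21.3 GPa.

21.3 GPa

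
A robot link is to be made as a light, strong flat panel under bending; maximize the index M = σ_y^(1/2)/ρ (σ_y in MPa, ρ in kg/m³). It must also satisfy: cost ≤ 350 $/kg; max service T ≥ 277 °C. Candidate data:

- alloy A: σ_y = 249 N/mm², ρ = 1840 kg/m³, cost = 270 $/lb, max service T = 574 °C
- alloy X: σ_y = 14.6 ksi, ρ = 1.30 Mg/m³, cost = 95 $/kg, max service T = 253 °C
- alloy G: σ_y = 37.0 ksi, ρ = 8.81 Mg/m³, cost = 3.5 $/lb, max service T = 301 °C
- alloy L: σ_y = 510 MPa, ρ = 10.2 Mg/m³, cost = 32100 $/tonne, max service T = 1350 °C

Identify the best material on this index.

alloy L

Screen on constraints: cost ≤ 350 $/kg; max service T ≥ 277 °C. Survivors: alloy G, alloy L.
Normalizing units and computing the index:
  alloy G: σ_y = 255.1 MPa, ρ = 8810 kg/m³
  alloy L: σ_y = 510.0 MPa, ρ = 10200 kg/m³
  alloy L: M = 2.21×10⁻³
  alloy G: M = 1.81×10⁻³
Highest index: alloy L.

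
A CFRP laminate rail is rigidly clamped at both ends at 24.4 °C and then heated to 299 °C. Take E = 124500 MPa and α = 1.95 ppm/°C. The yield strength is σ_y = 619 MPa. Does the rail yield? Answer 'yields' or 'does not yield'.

does not yield

E = 124500 MPa = 124.5 GPa.
ΔT = 274.6 K. Constrained thermal stress σ = E·α·ΔT = 124.5×10³ MPa × 1.95×10⁻⁶ × 274.6 = 66.7 MPa (compressive).
Compare to σ_y = 619 MPa: σ < σ_y, so it does not yield.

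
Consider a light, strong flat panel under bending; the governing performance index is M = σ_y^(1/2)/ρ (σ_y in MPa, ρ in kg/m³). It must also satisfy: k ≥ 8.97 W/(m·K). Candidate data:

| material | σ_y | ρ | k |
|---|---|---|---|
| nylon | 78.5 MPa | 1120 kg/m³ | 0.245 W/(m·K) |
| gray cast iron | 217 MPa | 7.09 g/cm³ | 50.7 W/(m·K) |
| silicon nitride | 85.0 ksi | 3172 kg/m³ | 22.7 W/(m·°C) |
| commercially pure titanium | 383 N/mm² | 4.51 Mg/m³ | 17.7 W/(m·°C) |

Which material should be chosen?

Screen on constraints: k ≥ 8.97 W/(m·K). Survivors: gray cast iron, silicon nitride, commercially pure titanium.
Putting every candidate on a common basis:
  gray cast iron: σ_y = 217.0 MPa, ρ = 7090 kg/m³
  silicon nitride: σ_y = 586.1 MPa, ρ = 3172 kg/m³
  commercially pure titanium: σ_y = 383.0 MPa, ρ = 4510 kg/m³
  silicon nitride: M = 7.63×10⁻³
  commercially pure titanium: M = 4.34×10⁻³
  gray cast iron: M = 2.08×10⁻³
Silicon nitride ranks first.

silicon nitride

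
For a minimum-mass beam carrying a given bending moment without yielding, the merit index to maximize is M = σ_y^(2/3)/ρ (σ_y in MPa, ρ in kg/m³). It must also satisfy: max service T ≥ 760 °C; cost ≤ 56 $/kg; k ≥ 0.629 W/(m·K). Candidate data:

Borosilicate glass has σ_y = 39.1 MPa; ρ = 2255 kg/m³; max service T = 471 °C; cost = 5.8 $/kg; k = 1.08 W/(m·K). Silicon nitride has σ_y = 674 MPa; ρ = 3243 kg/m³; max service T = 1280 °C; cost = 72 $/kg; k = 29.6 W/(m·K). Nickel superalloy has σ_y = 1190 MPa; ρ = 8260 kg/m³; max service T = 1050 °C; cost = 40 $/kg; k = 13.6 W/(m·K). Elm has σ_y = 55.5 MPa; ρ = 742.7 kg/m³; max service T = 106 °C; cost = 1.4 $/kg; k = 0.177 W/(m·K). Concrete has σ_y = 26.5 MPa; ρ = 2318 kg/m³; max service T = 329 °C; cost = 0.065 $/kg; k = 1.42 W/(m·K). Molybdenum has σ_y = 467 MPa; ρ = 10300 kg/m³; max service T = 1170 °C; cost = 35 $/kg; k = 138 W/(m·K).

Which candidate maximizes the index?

nickel superalloy

Screen on constraints: max service T ≥ 760 °C; cost ≤ 56 $/kg; k ≥ 0.629 W/(m·K). Survivors: nickel superalloy, molybdenum.
Computing M directly (units already consistent):
  nickel superalloy: M = 13.6×10⁻³
  molybdenum: M = 5.84×10⁻³
The maximum is for nickel superalloy.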